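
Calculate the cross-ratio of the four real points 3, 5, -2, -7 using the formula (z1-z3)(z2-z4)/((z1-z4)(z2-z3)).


Step 1: (z1-z3)(z2-z4) = 5 * 12 = 60
Step 2: (z1-z4)(z2-z3) = 10 * 7 = 70
Step 3: Cross-ratio = 60/70 = 6/7

6/7


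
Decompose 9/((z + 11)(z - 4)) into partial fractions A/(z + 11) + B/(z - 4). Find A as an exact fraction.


Step 1: Multiply both sides by (z + 11) and set z = -11
Step 2: A = 9 / (-11 - 4)
Step 3: A = 9 / (-15)
Step 4: A = -3/5

-3/5


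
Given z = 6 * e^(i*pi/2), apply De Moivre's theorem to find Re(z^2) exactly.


Step 1: By De Moivre's theorem, z^2 = 6^2 * e^(i*2*pi/2) = 36 * (cos(pi) + i*sin(pi))
Step 2: |z|^2 = 6^2 = 36
Step 3: The angle pi already lies in [0, 2*pi)
Step 4: cos(pi) = -1
Step 5: Re(z^2) = 36 * (-1) = -36

-36


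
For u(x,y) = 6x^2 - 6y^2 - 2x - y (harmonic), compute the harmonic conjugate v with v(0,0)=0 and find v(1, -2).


Step 1: v_x = -u_y = 12y + 1
Step 2: v_y = u_x = 12x - 2
Step 3: v = 12xy + x - 2y + C
Step 4: v(0,0) = 0 => C = 0
Step 5: v(1, -2) = -19

-19


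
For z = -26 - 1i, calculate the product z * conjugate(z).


Step 1: conj(z) = -26 + 1i
Step 2: z * conj(z) = (-26)^2 + (-1)^2
Step 3: = 676 + 1 = 677

677


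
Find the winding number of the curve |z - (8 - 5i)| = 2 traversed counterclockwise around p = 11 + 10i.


Step 1: Center c = (8, -5), radius = 2
Step 2: |p - c|^2 = 3^2 + 15^2 = 234
Step 3: r^2 = 4
Step 4: |p-c| > r so winding number = 0

0


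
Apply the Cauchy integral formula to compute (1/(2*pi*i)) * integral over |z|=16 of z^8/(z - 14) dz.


Step 1: f(z) = z^8, a = 14 is inside |z| = 16
Step 2: By Cauchy integral formula: (1/(2pi*i)) * integral = f(a)
Step 3: f(14) = 14^8 = 1475789056

1475789056


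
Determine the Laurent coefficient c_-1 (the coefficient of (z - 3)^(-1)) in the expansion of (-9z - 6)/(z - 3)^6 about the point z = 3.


Step 1: Write the numerator in powers of (z - 3): -9z - 6 = -9(z - 3) + (-9*3 - 6) = -9(z - 3) - 33
Step 2: Divide by (z - 3)^6: f(z) = -33(z - 3)^(-6) - 9(z - 3)^(-5)
Step 3: This finite sum is the Laurent series of f about z = 3.
Step 4: Only the powers -6 and -5 appear, so the coefficient of (z - 3)^(-1) = 0

0


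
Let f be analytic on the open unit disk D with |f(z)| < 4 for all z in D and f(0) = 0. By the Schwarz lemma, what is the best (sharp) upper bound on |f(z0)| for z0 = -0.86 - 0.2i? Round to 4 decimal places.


Step 1: g = f/4 maps D -> D with g(0) = 0, so by the Schwarz lemma |g(z)| <= |z|, i.e. |f(z)| <= 4|z|; this is sharp (f(z) = 4z).
Step 2: |z0|^2 = (-0.86)^2 + (-0.2)^2 = 0.7796
Step 3: |z0| = sqrt(0.7796) = 0.88295
Step 4: Best bound = 4 * |z0| = 4 * 0.88295 = 3.5318

3.5318


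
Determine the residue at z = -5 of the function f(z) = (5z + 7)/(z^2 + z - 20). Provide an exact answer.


Step 1: Q(z) = z^2 + z - 20 = (z + 5)(z - 4)
Step 2: Q'(z) = 2z + 1
Step 3: Q'(-5) = -9, P(-5) = -18
Step 4: Res = P(-5)/Q'(-5) = -18/(-9) = 2

2


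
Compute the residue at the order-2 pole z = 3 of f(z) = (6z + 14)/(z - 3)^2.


Step 1: Pole of order 2 at z = 3
Step 2: Res = lim d/dz [(z - 3)^2 * f(z)] as z -> 3
Step 3: (z - 3)^2 * f(z) = 6z + 14
Step 4: d/dz[6z + 14] = 6

6


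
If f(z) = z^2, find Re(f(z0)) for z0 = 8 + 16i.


Step 1: z0 = 8 + 16i
Step 2: z0^2 = 8^2 - 16^2 + 256i
Step 3: real part = 64 - 256 = -192

-192


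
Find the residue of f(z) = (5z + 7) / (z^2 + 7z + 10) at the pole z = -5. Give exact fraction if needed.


Step 1: Q(z) = z^2 + 7z + 10 = (z + 5)(z + 2)
Step 2: Q'(z) = 2z + 7
Step 3: Q'(-5) = -3, P(-5) = -18
Step 4: Res = P(-5)/Q'(-5) = -18/(-3) = 6

6


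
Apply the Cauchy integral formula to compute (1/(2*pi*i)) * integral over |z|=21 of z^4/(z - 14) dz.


Step 1: f(z) = z^4, a = 14 is inside |z| = 21
Step 2: By Cauchy integral formula: (1/(2pi*i)) * integral = f(a)
Step 3: f(14) = 14^4 = 38416

38416


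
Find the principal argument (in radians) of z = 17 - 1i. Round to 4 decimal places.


Step 1: z = 17 - 1i
Step 2: arg(z) = atan2(-1, 17)
Step 3: arg(z) = -0.0588

-0.0588


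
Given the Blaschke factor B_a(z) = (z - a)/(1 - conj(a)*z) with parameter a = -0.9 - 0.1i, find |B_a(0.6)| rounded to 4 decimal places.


Step 1: Numerator z0 - a = 0.6 - (-0.9 - 0.1i) = 1.5 + 0.1i
Step 2: Denominator 1 - conj(a)*z0 = 1 - (-0.9 + 0.1i)*0.6 = 1.54 - 0.06i
Step 3: |z0 - a|^2 = 1.5^2 + 0.1^2 = 2.26; |1 - conj(a)*z0|^2 = 1.54^2 + (-0.06)^2 = 2.3752
Step 4: |B_a(0.6)| = sqrt(2.26 / 2.3752) = sqrt(0.951499)
Step 5: = 0.9754

0.9754


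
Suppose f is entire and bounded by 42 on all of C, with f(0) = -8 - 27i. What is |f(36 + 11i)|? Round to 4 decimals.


Step 1: By Liouville's theorem, a bounded entire function is constant.
Step 2: f(z) = f(0) = -8 - 27i for all z.
Step 3: |f(w)| = |-8 - 27i| = sqrt(64 + 729)
Step 4: = 28.1603

28.1603


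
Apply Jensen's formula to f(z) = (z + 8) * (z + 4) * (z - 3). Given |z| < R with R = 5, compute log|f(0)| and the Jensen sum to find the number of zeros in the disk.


Jensen's formula: (1/2pi)*integral log|f(Re^it)|dt = log|f(0)| + sum_{|a_k|<R} log(R/|a_k|)
Step 1: f(0) = 8 * 4 * (-3) = -96
Step 2: log|f(0)| = log|-8| + log|-4| + log|3| = 4.5643
Step 3: Zeros inside |z| < 5: -4, 3
Step 4: Jensen sum = log(5/4) + log(5/3) = 0.734
Step 5: n(R) = number of terms in the Jensen sum = count of zeros inside |z| < 5 = 2

2


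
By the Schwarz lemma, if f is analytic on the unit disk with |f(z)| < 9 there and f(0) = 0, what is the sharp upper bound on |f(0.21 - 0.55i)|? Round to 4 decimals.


Step 1: g = f/9 maps D -> D with g(0) = 0, so by the Schwarz lemma |g(z)| <= |z|, i.e. |f(z)| <= 9|z|; this is sharp (f(z) = 9z).
Step 2: |z0|^2 = 0.21^2 + (-0.55)^2 = 0.3466
Step 3: |z0| = sqrt(0.3466) = 0.588727
Step 4: Best bound = 9 * |z0| = 9 * 0.588727 = 5.2985

5.2985


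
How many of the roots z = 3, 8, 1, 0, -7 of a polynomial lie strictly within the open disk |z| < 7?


Step 1: Check each root:
  z = 3: |3| = 3 < 7
  z = 8: |8| = 8 >= 7
  z = 1: |1| = 1 < 7
  z = 0: |0| = 0 < 7
  z = -7: |-7| = 7 >= 7
Step 2: Count = 3

3


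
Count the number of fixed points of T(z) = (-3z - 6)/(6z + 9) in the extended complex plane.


Step 1: Fixed points satisfy T(z) = z
Step 2: 6z^2 + 12z + 6 = 0
Step 3: Discriminant = 12^2 - 4*6*6 = 0
Step 4: Number of fixed points = 1

1


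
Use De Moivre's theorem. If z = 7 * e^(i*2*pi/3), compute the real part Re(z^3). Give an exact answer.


Step 1: By De Moivre's theorem, z^3 = 7^3 * e^(i*3*2*pi/3) = 343 * (cos(2*pi) + i*sin(2*pi))
Step 2: |z|^3 = 7^3 = 343
Step 3: Reduce the angle mod 2*pi: 2*pi - 2*pi = 0
Step 4: cos(0) = 1
Step 5: Re(z^3) = 343 * 1 = 343

343


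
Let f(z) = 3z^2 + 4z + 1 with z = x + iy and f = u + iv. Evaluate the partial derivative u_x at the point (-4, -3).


Step 1: f(z) = 3(x+iy)^2 + 4(x+iy) + 1
Step 2: u = 3(x^2 - y^2) + 4x + 1
Step 3: u_x = 6x + 4
Step 4: At (-4, -3): u_x = -24 + 4 = -20

-20


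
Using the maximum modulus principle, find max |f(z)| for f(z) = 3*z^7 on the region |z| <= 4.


Step 1: On |z| = 4, |f(z)| = 3 * |z|^7 = 3 * 4^7
Step 2: By maximum modulus principle, maximum is on boundary.
Step 3: Maximum = 3 * 16384 = 49152

49152


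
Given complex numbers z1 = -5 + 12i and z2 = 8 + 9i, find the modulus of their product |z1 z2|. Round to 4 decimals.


Step 1: |z1| = sqrt((-5)^2 + 12^2) = sqrt(169)
Step 2: |z2| = sqrt(8^2 + 9^2) = sqrt(145)
Step 3: |z1*z2| = |z1|*|z2| = sqrt(169) * sqrt(145) = sqrt(169 * 145) = sqrt(24505)
Step 4: = 156.5407

156.5407


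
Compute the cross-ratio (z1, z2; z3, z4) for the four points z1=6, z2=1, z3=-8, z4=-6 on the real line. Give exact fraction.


Step 1: (z1-z3)(z2-z4) = 14 * 7 = 98
Step 2: (z1-z4)(z2-z3) = 12 * 9 = 108
Step 3: Cross-ratio = 98/108 = 49/54

49/54


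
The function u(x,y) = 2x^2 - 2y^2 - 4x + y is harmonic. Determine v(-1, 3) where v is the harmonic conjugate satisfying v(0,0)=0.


Step 1: v_x = -u_y = 4y - 1
Step 2: v_y = u_x = 4x - 4
Step 3: v = 4xy - x - 4y + C
Step 4: v(0,0) = 0 => C = 0
Step 5: v(-1, 3) = -23

-23


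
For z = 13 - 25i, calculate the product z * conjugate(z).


Step 1: conj(z) = 13 + 25i
Step 2: z * conj(z) = 13^2 + (-25)^2
Step 3: = 169 + 625 = 794

794


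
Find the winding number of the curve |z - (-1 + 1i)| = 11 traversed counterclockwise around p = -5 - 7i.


Step 1: Center c = (-1, 1), radius = 11
Step 2: |p - c|^2 = (-4)^2 + (-8)^2 = 80
Step 3: r^2 = 121
Step 4: |p-c| < r so winding number = 1

1


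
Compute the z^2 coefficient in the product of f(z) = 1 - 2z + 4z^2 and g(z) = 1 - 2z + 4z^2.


Step 1: z^2 term in f*g comes from: (1)*(4z^2) + (-2z)*(-2z) + (4z^2)*(1)
Step 2: = 4 + 4 + 4
Step 3: = 12

12


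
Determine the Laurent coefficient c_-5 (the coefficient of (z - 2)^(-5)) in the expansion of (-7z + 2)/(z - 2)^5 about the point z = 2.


Step 1: Write the numerator in powers of (z - 2): -7z + 2 = -7(z - 2) + (-7*2 + 2) = -7(z - 2) - 12
Step 2: Divide by (z - 2)^5: f(z) = -12(z - 2)^(-5) - 7(z - 2)^(-4)
Step 3: This finite sum is the Laurent series of f about z = 2.
Step 4: Coefficient of (z - 2)^(-5) = -7*2 + 2 = -12

-12


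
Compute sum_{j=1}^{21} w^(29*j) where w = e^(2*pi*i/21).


Step 1: The sum sum_{j=1}^{n} w^(k*j) equals n if n | k, else 0.
Step 2: Here n = 21, k = 29
Step 3: Does n divide k? 21 | 29 -> False
Step 4: Sum = 0

0


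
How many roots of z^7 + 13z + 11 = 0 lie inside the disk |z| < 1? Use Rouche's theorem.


Step 1: On |z| = 1 the three terms have sizes |z^7| = 1^7 = 1, |13z| = 13*1 = 13, |11| = 11
Step 2: The dominant term is g(z) = 13z; let h(z) = z^7 + 11 so f = g + h
Step 3: On |z| = 1: |g| = 13 and |h| <= 1 + 11 = 12
Step 4: Since 13 > 12, |h| < |g| on |z| = 1, so by Rouche f has the same number of zeros as g inside |z| < 1
Step 5: g(z) = 13z has 1 zero (at the origin, multiplicity 1) inside |z| < 1. Answer = 1

1


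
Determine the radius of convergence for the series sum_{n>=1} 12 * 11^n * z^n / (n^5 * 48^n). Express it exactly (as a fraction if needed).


Step 1: General term a_n = 12 * 11^n / (n^5 * 48^n)
Step 2: By the root test, |a_n|^(1/n) = 12^(1/n) * 11 / (n^(5/n) * 48) -> 11/48 as n -> infinity (since 12^(1/n) -> 1 and n^(5/n) -> 1)
Step 3: R = 1/lim|a_n|^(1/n) = 48/11

48/11


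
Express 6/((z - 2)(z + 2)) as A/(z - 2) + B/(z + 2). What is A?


Step 1: Multiply both sides by (z - 2) and set z = 2
Step 2: A = 6 / (2 + 2)
Step 3: A = 6 / 4
Step 4: A = 3/2

3/2


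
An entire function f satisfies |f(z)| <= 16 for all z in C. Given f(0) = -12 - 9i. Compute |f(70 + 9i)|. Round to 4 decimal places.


Step 1: By Liouville's theorem, a bounded entire function is constant.
Step 2: f(z) = f(0) = -12 - 9i for all z.
Step 3: |f(w)| = |-12 - 9i| = sqrt(144 + 81)
Step 4: = 15.0

15.0


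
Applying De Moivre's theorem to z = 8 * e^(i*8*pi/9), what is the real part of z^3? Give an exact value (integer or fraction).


Step 1: By De Moivre's theorem, z^3 = 8^3 * e^(i*3*8*pi/9) = 512 * (cos(8*pi/3) + i*sin(8*pi/3))
Step 2: |z|^3 = 8^3 = 512
Step 3: Reduce the angle mod 2*pi: 8*pi/3 - 2*pi = 2*pi/3
Step 4: cos(2*pi/3) = -1/2
Step 5: Re(z^3) = 512 * (-1/2) = -256

-256


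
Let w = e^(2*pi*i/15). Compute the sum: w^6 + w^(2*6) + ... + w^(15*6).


Step 1: The sum sum_{j=1}^{n} w^(k*j) equals n if n | k, else 0.
Step 2: Here n = 15, k = 6
Step 3: Does n divide k? 15 | 6 -> False
Step 4: Sum = 0

0


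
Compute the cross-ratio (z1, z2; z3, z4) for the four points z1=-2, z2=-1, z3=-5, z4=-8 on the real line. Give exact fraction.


Step 1: (z1-z3)(z2-z4) = 3 * 7 = 21
Step 2: (z1-z4)(z2-z3) = 6 * 4 = 24
Step 3: Cross-ratio = 21/24 = 7/8

7/8


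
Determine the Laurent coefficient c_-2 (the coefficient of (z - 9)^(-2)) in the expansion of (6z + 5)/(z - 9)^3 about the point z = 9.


Step 1: Write the numerator in powers of (z - 9): 6z + 5 = 6(z - 9) + (6*9 + 5) = 6(z - 9) + 59
Step 2: Divide by (z - 9)^3: f(z) = 59(z - 9)^(-3) + 6(z - 9)^(-2)
Step 3: This finite sum is the Laurent series of f about z = 9.
Step 4: Coefficient of (z - 9)^(-2) = coefficient of (z - 9) in the re-centred numerator = 6

6


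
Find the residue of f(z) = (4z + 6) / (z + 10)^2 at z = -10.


Step 1: Pole of order 2 at z = -10
Step 2: Res = lim d/dz [(z + 10)^2 * f(z)] as z -> -10
Step 3: (z + 10)^2 * f(z) = 4z + 6
Step 4: d/dz[4z + 6] = 4

4


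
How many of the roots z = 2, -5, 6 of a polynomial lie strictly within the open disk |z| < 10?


Step 1: Check each root:
  z = 2: |2| = 2 < 10
  z = -5: |-5| = 5 < 10
  z = 6: |6| = 6 < 10
Step 2: Count = 3

3


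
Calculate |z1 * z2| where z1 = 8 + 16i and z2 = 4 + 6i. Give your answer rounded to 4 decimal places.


Step 1: |z1| = sqrt(8^2 + 16^2) = sqrt(320)
Step 2: |z2| = sqrt(4^2 + 6^2) = sqrt(52)
Step 3: |z1*z2| = |z1|*|z2| = sqrt(320) * sqrt(52) = sqrt(320 * 52) = sqrt(16640)
Step 4: = 128.9961

128.9961


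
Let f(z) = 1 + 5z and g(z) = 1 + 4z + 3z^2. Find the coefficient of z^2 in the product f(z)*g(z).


Step 1: z^2 term in f*g comes from: (1)*(3z^2) + (5z)*(4z) + (0)*(1)
Step 2: = 3 + 20 + 0
Step 3: = 23

23


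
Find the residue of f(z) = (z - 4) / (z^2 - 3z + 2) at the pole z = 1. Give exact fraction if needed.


Step 1: Q(z) = z^2 - 3z + 2 = (z - 1)(z - 2)
Step 2: Q'(z) = 2z - 3
Step 3: Q'(1) = -1, P(1) = -3
Step 4: Res = P(1)/Q'(1) = -3/(-1) = 3

3


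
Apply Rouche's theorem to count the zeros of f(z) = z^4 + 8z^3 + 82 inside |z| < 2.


Step 1: On |z| = 2 the three terms have sizes |z^4| = 2^4 = 16, |8z^3| = 8*2^3 = 64, |82| = 82
Step 2: The dominant term is g(z) = 82; let h(z) = z^4 + 8z^3 so f = g + h
Step 3: On |z| = 2: |g| = 82 and |h| <= 16 + 64 = 80
Step 4: Since 82 > 80, |h| < |g| on |z| = 2, so by Rouche f has the same number of zeros as g inside |z| < 2
Step 5: g(z) = 82 is a nonzero constant with no zeros inside |z| < 2. Answer = 0

0


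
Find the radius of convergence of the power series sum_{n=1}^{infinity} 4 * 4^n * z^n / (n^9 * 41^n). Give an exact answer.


Step 1: General term a_n = 4 * 4^n / (n^9 * 41^n)
Step 2: By the root test, |a_n|^(1/n) = 4^(1/n) * 4 / (n^(9/n) * 41) -> 4/41 as n -> infinity (since 4^(1/n) -> 1 and n^(9/n) -> 1)
Step 3: R = 1/lim|a_n|^(1/n) = 41/4

41/4


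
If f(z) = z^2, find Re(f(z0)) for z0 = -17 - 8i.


Step 1: z0 = -17 - 8i
Step 2: z0^2 = (-17)^2 - (-8)^2 + 272i
Step 3: real part = 289 - 64 = 225

225


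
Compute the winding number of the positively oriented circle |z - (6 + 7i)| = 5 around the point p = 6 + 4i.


Step 1: Center c = (6, 7), radius = 5
Step 2: |p - c|^2 = 0^2 + (-3)^2 = 9
Step 3: r^2 = 25
Step 4: |p-c| < r so winding number = 1

1


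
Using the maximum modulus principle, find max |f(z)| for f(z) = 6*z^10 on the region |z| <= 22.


Step 1: On |z| = 22, |f(z)| = 6 * |z|^10 = 6 * 22^10
Step 2: By maximum modulus principle, maximum is on boundary.
Step 3: Maximum = 6 * 26559922791424 = 159359536748544

159359536748544


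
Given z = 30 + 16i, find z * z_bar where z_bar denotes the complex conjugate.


Step 1: conj(z) = 30 - 16i
Step 2: z * conj(z) = 30^2 + 16^2
Step 3: = 900 + 256 = 1156

1156


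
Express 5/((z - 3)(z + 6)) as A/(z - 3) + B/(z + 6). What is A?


Step 1: Multiply both sides by (z - 3) and set z = 3
Step 2: A = 5 / (3 + 6)
Step 3: A = 5 / 9
Step 4: A = 5/9

5/9


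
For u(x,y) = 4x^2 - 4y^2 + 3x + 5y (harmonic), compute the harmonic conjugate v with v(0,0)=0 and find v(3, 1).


Step 1: v_x = -u_y = 8y - 5
Step 2: v_y = u_x = 8x + 3
Step 3: v = 8xy - 5x + 3y + C
Step 4: v(0,0) = 0 => C = 0
Step 5: v(3, 1) = 12

12


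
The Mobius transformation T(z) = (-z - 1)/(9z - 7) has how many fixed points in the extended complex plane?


Step 1: Fixed points satisfy T(z) = z
Step 2: 9z^2 - 6z + 1 = 0
Step 3: Discriminant = (-6)^2 - 4*9*1 = 0
Step 4: Number of fixed points = 1

1


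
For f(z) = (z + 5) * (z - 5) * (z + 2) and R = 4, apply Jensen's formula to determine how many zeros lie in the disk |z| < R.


Jensen's formula: (1/2pi)*integral log|f(Re^it)|dt = log|f(0)| + sum_{|a_k|<R} log(R/|a_k|)
Step 1: f(0) = 5 * (-5) * 2 = -50
Step 2: log|f(0)| = log|-5| + log|5| + log|-2| = 3.912
Step 3: Zeros inside |z| < 4: -2
Step 4: Jensen sum = log(4/2) = 0.6931
Step 5: n(R) = number of terms in the Jensen sum = count of zeros inside |z| < 4 = 1

1


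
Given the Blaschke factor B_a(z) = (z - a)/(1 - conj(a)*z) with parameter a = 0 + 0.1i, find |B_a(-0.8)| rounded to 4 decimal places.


Step 1: Numerator z0 - a = -0.8 - (0 + 0.1i) = -0.8 - 0.1i
Step 2: Denominator 1 - conj(a)*z0 = 1 - (0 - 0.1i)*(-0.8) = 1 - 0.08i
Step 3: |z0 - a|^2 = (-0.8)^2 + (-0.1)^2 = 0.65; |1 - conj(a)*z0|^2 = 1^2 + (-0.08)^2 = 1.0064
Step 4: |B_a(-0.8)| = sqrt(0.65 / 1.0064) = sqrt(0.645866)
Step 5: = 0.8037

0.8037


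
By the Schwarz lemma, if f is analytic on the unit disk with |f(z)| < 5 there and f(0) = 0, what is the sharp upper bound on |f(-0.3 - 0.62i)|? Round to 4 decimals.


Step 1: g = f/5 maps D -> D with g(0) = 0, so by the Schwarz lemma |g(z)| <= |z|, i.e. |f(z)| <= 5|z|; this is sharp (f(z) = 5z).
Step 2: |z0|^2 = (-0.3)^2 + (-0.62)^2 = 0.4744
Step 3: |z0| = sqrt(0.4744) = 0.688767
Step 4: Best bound = 5 * |z0| = 5 * 0.688767 = 3.4438

3.4438


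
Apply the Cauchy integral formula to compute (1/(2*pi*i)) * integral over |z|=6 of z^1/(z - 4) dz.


Step 1: f(z) = z^1, a = 4 is inside |z| = 6
Step 2: By Cauchy integral formula: (1/(2pi*i)) * integral = f(a)
Step 3: f(4) = 4^1 = 4

4


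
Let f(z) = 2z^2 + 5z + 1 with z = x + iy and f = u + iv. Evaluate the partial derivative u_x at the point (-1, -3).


Step 1: f(z) = 2(x+iy)^2 + 5(x+iy) + 1
Step 2: u = 2(x^2 - y^2) + 5x + 1
Step 3: u_x = 4x + 5
Step 4: At (-1, -3): u_x = -4 + 5 = 1

1


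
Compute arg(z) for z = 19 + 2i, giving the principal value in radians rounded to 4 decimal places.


Step 1: z = 19 + 2i
Step 2: arg(z) = atan2(2, 19)
Step 3: arg(z) = 0.1049

0.1049


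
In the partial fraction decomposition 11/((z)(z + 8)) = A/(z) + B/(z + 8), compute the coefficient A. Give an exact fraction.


Step 1: Multiply both sides by (z) and set z = 0
Step 2: A = 11 / (0 + 8)
Step 3: A = 11 / 8
Step 4: A = 11/8

11/8


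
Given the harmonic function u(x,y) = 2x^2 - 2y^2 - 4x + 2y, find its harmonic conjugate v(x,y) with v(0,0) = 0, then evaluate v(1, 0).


Step 1: v_x = -u_y = 4y - 2
Step 2: v_y = u_x = 4x - 4
Step 3: v = 4xy - 2x - 4y + C
Step 4: v(0,0) = 0 => C = 0
Step 5: v(1, 0) = -2

-2


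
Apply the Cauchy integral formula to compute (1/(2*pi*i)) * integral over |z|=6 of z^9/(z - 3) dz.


Step 1: f(z) = z^9, a = 3 is inside |z| = 6
Step 2: By Cauchy integral formula: (1/(2pi*i)) * integral = f(a)
Step 3: f(3) = 3^9 = 19683

19683


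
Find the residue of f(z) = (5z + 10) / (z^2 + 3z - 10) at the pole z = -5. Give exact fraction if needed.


Step 1: Q(z) = z^2 + 3z - 10 = (z + 5)(z - 2)
Step 2: Q'(z) = 2z + 3
Step 3: Q'(-5) = -7, P(-5) = -15
Step 4: Res = P(-5)/Q'(-5) = -15/(-7) = 15/7

15/7


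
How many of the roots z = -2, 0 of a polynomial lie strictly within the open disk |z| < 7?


Step 1: Check each root:
  z = -2: |-2| = 2 < 7
  z = 0: |0| = 0 < 7
Step 2: Count = 2

2


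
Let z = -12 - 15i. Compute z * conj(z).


Step 1: conj(z) = -12 + 15i
Step 2: z * conj(z) = (-12)^2 + (-15)^2
Step 3: = 144 + 225 = 369

369


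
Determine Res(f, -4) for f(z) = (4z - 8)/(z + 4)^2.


Step 1: Pole of order 2 at z = -4
Step 2: Res = lim d/dz [(z + 4)^2 * f(z)] as z -> -4
Step 3: (z + 4)^2 * f(z) = 4z - 8
Step 4: d/dz[4z - 8] = 4

4


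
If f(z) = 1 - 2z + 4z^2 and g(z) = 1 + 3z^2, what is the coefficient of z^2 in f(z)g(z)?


Step 1: z^2 term in f*g comes from: (1)*(3z^2) + (-2z)*(0) + (4z^2)*(1)
Step 2: = 3 + 0 + 4
Step 3: = 7

7


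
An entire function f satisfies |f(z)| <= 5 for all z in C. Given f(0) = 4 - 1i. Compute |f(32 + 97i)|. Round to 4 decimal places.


Step 1: By Liouville's theorem, a bounded entire function is constant.
Step 2: f(z) = f(0) = 4 - 1i for all z.
Step 3: |f(w)| = |4 - 1i| = sqrt(16 + 1)
Step 4: = 4.1231

4.1231


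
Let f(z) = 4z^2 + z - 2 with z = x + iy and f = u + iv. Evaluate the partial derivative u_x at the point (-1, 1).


Step 1: f(z) = 4(x+iy)^2 + (x+iy) - 2
Step 2: u = 4(x^2 - y^2) + x - 2
Step 3: u_x = 8x + 1
Step 4: At (-1, 1): u_x = -8 + 1 = -7

-7


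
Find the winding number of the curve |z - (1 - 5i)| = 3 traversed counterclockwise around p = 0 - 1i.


Step 1: Center c = (1, -5), radius = 3
Step 2: |p - c|^2 = (-1)^2 + 4^2 = 17
Step 3: r^2 = 9
Step 4: |p-c| > r so winding number = 0

0


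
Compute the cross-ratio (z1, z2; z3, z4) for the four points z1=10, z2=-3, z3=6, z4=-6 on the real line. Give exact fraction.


Step 1: (z1-z3)(z2-z4) = 4 * 3 = 12
Step 2: (z1-z4)(z2-z3) = 16 * (-9) = -144
Step 3: Cross-ratio = -12/144 = -1/12

-1/12


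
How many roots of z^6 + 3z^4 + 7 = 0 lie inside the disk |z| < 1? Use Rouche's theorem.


Step 1: On |z| = 1 the three terms have sizes |z^6| = 1^6 = 1, |3z^4| = 3*1^4 = 3, |7| = 7
Step 2: The dominant term is g(z) = 7; let h(z) = z^6 + 3z^4 so f = g + h
Step 3: On |z| = 1: |g| = 7 and |h| <= 1 + 3 = 4
Step 4: Since 7 > 4, |h| < |g| on |z| = 1, so by Rouche f has the same number of zeros as g inside |z| < 1
Step 5: g(z) = 7 is a nonzero constant with no zeros inside |z| < 1. Answer = 0

0


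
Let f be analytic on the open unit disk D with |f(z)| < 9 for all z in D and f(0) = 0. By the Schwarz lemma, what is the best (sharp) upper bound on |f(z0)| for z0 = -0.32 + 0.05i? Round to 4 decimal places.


Step 1: g = f/9 maps D -> D with g(0) = 0, so by the Schwarz lemma |g(z)| <= |z|, i.e. |f(z)| <= 9|z|; this is sharp (f(z) = 9z).
Step 2: |z0|^2 = (-0.32)^2 + 0.05^2 = 0.1049
Step 3: |z0| = sqrt(0.1049) = 0.323883
Step 4: Best bound = 9 * |z0| = 9 * 0.323883 = 2.9149

2.9149


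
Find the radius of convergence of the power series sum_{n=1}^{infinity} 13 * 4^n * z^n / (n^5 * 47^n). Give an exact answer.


Step 1: General term a_n = 13 * 4^n / (n^5 * 47^n)
Step 2: By the root test, |a_n|^(1/n) = 13^(1/n) * 4 / (n^(5/n) * 47) -> 4/47 as n -> infinity (since 13^(1/n) -> 1 and n^(5/n) -> 1)
Step 3: R = 1/lim|a_n|^(1/n) = 47/4

47/4


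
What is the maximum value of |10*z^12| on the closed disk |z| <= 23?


Step 1: On |z| = 23, |f(z)| = 10 * |z|^12 = 10 * 23^12
Step 2: By maximum modulus principle, maximum is on boundary.
Step 3: Maximum = 10 * 21914624432020321 = 219146244320203210

219146244320203210


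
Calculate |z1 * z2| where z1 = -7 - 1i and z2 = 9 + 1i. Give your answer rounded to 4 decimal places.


Step 1: |z1| = sqrt((-7)^2 + (-1)^2) = sqrt(50)
Step 2: |z2| = sqrt(9^2 + 1^2) = sqrt(82)
Step 3: |z1*z2| = |z1|*|z2| = sqrt(50) * sqrt(82) = sqrt(50 * 82) = sqrt(4100)
Step 4: = 64.0312

64.0312


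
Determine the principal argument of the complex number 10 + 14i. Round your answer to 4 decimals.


Step 1: z = 10 + 14i
Step 2: arg(z) = atan2(14, 10)
Step 3: arg(z) = 0.9505

0.9505


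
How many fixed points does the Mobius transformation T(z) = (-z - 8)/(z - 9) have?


Step 1: Fixed points satisfy T(z) = z
Step 2: z^2 - 8z + 8 = 0
Step 3: Discriminant = (-8)^2 - 4*1*8 = 32
Step 4: Number of fixed points = 2

2


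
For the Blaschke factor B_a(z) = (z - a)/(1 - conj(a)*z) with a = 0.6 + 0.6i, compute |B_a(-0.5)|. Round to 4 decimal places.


Step 1: Numerator z0 - a = -0.5 - (0.6 + 0.6i) = -1.1 - 0.6i
Step 2: Denominator 1 - conj(a)*z0 = 1 - (0.6 - 0.6i)*(-0.5) = 1.3 - 0.3i
Step 3: |z0 - a|^2 = (-1.1)^2 + (-0.6)^2 = 1.57; |1 - conj(a)*z0|^2 = 1.3^2 + (-0.3)^2 = 1.78
Step 4: |B_a(-0.5)| = sqrt(1.57 / 1.78) = sqrt(0.882022)
Step 5: = 0.9392

0.9392


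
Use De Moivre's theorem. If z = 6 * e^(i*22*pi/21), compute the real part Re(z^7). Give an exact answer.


Step 1: By De Moivre's theorem, z^7 = 6^7 * e^(i*7*22*pi/21) = 279936 * (cos(22*pi/3) + i*sin(22*pi/3))
Step 2: |z|^7 = 6^7 = 279936
Step 3: Reduce the angle mod 2*pi: 22*pi/3 - 6*pi = 4*pi/3
Step 4: cos(4*pi/3) = -1/2
Step 5: Re(z^7) = 279936 * (-1/2) = -139968

-139968


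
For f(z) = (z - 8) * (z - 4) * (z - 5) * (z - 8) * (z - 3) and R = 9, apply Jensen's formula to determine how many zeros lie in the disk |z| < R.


Jensen's formula: (1/2pi)*integral log|f(Re^it)|dt = log|f(0)| + sum_{|a_k|<R} log(R/|a_k|)
Step 1: f(0) = (-8) * (-4) * (-5) * (-8) * (-3) = -3840
Step 2: log|f(0)| = log|8| + log|4| + log|5| + log|8| + log|3| = 8.2532
Step 3: Zeros inside |z| < 9: 8, 4, 5, 8, 3
Step 4: Jensen sum = log(9/8) + log(9/4) + log(9/5) + log(9/8) + log(9/3) = 2.7329
Step 5: n(R) = number of terms in the Jensen sum = count of zeros inside |z| < 9 = 5

5


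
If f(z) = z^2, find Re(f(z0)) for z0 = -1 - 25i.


Step 1: z0 = -1 - 25i
Step 2: z0^2 = (-1)^2 - (-25)^2 + 50i
Step 3: real part = 1 - 625 = -624

-624


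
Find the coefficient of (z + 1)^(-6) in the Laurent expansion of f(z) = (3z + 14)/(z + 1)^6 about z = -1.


Step 1: Write the numerator in powers of (z + 1): 3z + 14 = 3(z + 1) + (3*(-1) + 14) = 3(z + 1) + 11
Step 2: Divide by (z + 1)^6: f(z) = 11(z + 1)^(-6) + 3(z + 1)^(-5)
Step 3: This finite sum is the Laurent series of f about z = -1.
Step 4: Coefficient of (z + 1)^(-6) = 3*(-1) + 14 = 11

11


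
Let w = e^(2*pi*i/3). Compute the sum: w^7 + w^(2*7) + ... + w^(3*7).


Step 1: The sum sum_{j=1}^{n} w^(k*j) equals n if n | k, else 0.
Step 2: Here n = 3, k = 7
Step 3: Does n divide k? 3 | 7 -> False
Step 4: Sum = 0

0


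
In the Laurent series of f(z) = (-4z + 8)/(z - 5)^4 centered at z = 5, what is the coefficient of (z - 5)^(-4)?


Step 1: Write the numerator in powers of (z - 5): -4z + 8 = -4(z - 5) + (-4*5 + 8) = -4(z - 5) - 12
Step 2: Divide by (z - 5)^4: f(z) = -12(z - 5)^(-4) - 4(z - 5)^(-3)
Step 3: This finite sum is the Laurent series of f about z = 5.
Step 4: Coefficient of (z - 5)^(-4) = -4*5 + 8 = -12

-12


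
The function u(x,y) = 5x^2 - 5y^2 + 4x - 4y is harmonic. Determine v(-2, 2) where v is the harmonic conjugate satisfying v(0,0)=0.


Step 1: v_x = -u_y = 10y + 4
Step 2: v_y = u_x = 10x + 4
Step 3: v = 10xy + 4x + 4y + C
Step 4: v(0,0) = 0 => C = 0
Step 5: v(-2, 2) = -40

-40


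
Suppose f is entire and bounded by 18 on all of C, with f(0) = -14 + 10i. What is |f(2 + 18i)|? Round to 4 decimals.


Step 1: By Liouville's theorem, a bounded entire function is constant.
Step 2: f(z) = f(0) = -14 + 10i for all z.
Step 3: |f(w)| = |-14 + 10i| = sqrt(196 + 100)
Step 4: = 17.2047

17.2047


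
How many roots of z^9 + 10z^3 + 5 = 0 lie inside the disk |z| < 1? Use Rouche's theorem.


Step 1: On |z| = 1 the three terms have sizes |z^9| = 1^9 = 1, |10z^3| = 10*1^3 = 10, |5| = 5
Step 2: The dominant term is g(z) = 10z^3; let h(z) = z^9 + 5 so f = g + h
Step 3: On |z| = 1: |g| = 10 and |h| <= 1 + 5 = 6
Step 4: Since 10 > 6, |h| < |g| on |z| = 1, so by Rouche f has the same number of zeros as g inside |z| < 1
Step 5: g(z) = 10z^3 has 3 zeros (at the origin, multiplicity 3) inside |z| < 1. Answer = 3

3


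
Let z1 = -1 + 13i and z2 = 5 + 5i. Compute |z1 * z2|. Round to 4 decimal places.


Step 1: |z1| = sqrt((-1)^2 + 13^2) = sqrt(170)
Step 2: |z2| = sqrt(5^2 + 5^2) = sqrt(50)
Step 3: |z1*z2| = |z1|*|z2| = sqrt(170) * sqrt(50) = sqrt(170 * 50) = sqrt(8500)
Step 4: = 92.1954

92.1954


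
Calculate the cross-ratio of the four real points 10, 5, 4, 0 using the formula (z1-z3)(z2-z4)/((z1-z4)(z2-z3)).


Step 1: (z1-z3)(z2-z4) = 6 * 5 = 30
Step 2: (z1-z4)(z2-z3) = 10 * 1 = 10
Step 3: Cross-ratio = 30/10 = 3

3


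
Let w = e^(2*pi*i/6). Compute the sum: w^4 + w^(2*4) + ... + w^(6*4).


Step 1: The sum sum_{j=1}^{n} w^(k*j) equals n if n | k, else 0.
Step 2: Here n = 6, k = 4
Step 3: Does n divide k? 6 | 4 -> False
Step 4: Sum = 0

0


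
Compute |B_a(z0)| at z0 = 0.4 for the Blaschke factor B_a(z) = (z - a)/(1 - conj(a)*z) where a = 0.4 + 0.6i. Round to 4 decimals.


Step 1: Numerator z0 - a = 0.4 - (0.4 + 0.6i) = 0 - 0.6i
Step 2: Denominator 1 - conj(a)*z0 = 1 - (0.4 - 0.6i)*0.4 = 0.84 + 0.24i
Step 3: |z0 - a|^2 = 0^2 + (-0.6)^2 = 0.36; |1 - conj(a)*z0|^2 = 0.84^2 + 0.24^2 = 0.7632
Step 4: |B_a(0.4)| = sqrt(0.36 / 0.7632) = sqrt(0.471698)
Step 5: = 0.6868

0.6868


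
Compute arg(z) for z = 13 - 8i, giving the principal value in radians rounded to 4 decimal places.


Step 1: z = 13 - 8i
Step 2: arg(z) = atan2(-8, 13)
Step 3: arg(z) = -0.5517

-0.5517


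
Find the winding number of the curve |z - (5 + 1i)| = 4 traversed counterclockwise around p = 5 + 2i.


Step 1: Center c = (5, 1), radius = 4
Step 2: |p - c|^2 = 0^2 + 1^2 = 1
Step 3: r^2 = 16
Step 4: |p-c| < r so winding number = 1

1


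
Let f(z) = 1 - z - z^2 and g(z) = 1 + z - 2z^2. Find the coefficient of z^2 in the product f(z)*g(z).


Step 1: z^2 term in f*g comes from: (1)*(-2z^2) + (-z)*(z) + (-z^2)*(1)
Step 2: = -2 - 1 - 1
Step 3: = -4

-4


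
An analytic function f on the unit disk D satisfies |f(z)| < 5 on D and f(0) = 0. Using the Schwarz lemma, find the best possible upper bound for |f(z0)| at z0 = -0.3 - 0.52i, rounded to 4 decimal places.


Step 1: g = f/5 maps D -> D with g(0) = 0, so by the Schwarz lemma |g(z)| <= |z|, i.e. |f(z)| <= 5|z|; this is sharp (f(z) = 5z).
Step 2: |z0|^2 = (-0.3)^2 + (-0.52)^2 = 0.3604
Step 3: |z0| = sqrt(0.3604) = 0.600333
Step 4: Best bound = 5 * |z0| = 5 * 0.600333 = 3.0017

3.0017


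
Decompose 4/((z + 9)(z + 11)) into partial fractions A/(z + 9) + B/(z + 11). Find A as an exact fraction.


Step 1: Multiply both sides by (z + 9) and set z = -9
Step 2: A = 4 / (-9 + 11)
Step 3: A = 4 / 2
Step 4: A = 2

2


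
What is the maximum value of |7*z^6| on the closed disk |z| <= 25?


Step 1: On |z| = 25, |f(z)| = 7 * |z|^6 = 7 * 25^6
Step 2: By maximum modulus principle, maximum is on boundary.
Step 3: Maximum = 7 * 244140625 = 1708984375

1708984375


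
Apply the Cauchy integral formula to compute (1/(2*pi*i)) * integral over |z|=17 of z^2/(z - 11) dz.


Step 1: f(z) = z^2, a = 11 is inside |z| = 17
Step 2: By Cauchy integral formula: (1/(2pi*i)) * integral = f(a)
Step 3: f(11) = 11^2 = 121

121


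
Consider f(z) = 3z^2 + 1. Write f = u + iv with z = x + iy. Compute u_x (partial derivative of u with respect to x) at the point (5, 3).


Step 1: f(z) = 3(x+iy)^2 + 1
Step 2: u = 3(x^2 - y^2) + 1
Step 3: u_x = 6x + 0
Step 4: At (5, 3): u_x = 30 + 0 = 30

30


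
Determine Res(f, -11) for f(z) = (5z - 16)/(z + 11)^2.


Step 1: Pole of order 2 at z = -11
Step 2: Res = lim d/dz [(z + 11)^2 * f(z)] as z -> -11
Step 3: (z + 11)^2 * f(z) = 5z - 16
Step 4: d/dz[5z - 16] = 5

5


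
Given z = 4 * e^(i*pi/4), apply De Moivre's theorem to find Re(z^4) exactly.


Step 1: By De Moivre's theorem, z^4 = 4^4 * e^(i*4*pi/4) = 256 * (cos(pi) + i*sin(pi))
Step 2: |z|^4 = 4^4 = 256
Step 3: The angle pi already lies in [0, 2*pi)
Step 4: cos(pi) = -1
Step 5: Re(z^4) = 256 * (-1) = -256

-256


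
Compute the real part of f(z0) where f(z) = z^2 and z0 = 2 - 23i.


Step 1: z0 = 2 - 23i
Step 2: z0^2 = 2^2 - (-23)^2 - 92i
Step 3: real part = 4 - 529 = -525

-525


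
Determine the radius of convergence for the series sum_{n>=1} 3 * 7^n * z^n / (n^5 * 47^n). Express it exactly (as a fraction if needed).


Step 1: General term a_n = 3 * 7^n / (n^5 * 47^n)
Step 2: By the root test, |a_n|^(1/n) = 3^(1/n) * 7 / (n^(5/n) * 47) -> 7/47 as n -> infinity (since 3^(1/n) -> 1 and n^(5/n) -> 1)
Step 3: R = 1/lim|a_n|^(1/n) = 47/7

47/7


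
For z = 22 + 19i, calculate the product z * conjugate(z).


Step 1: conj(z) = 22 - 19i
Step 2: z * conj(z) = 22^2 + 19^2
Step 3: = 484 + 361 = 845

845


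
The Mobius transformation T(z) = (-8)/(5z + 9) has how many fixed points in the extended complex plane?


Step 1: Fixed points satisfy T(z) = z
Step 2: 5z^2 + 9z + 8 = 0
Step 3: Discriminant = 9^2 - 4*5*8 = -79
Step 4: Number of fixed points = 2

2


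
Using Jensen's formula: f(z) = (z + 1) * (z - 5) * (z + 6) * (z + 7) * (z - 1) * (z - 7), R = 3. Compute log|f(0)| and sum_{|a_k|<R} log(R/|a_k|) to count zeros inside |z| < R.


Jensen's formula: (1/2pi)*integral log|f(Re^it)|dt = log|f(0)| + sum_{|a_k|<R} log(R/|a_k|)
Step 1: f(0) = 1 * (-5) * 6 * 7 * (-1) * (-7) = -1470
Step 2: log|f(0)| = log|-1| + log|5| + log|-6| + log|-7| + log|1| + log|7| = 7.293
Step 3: Zeros inside |z| < 3: -1, 1
Step 4: Jensen sum = log(3/1) + log(3/1) = 2.1972
Step 5: n(R) = number of terms in the Jensen sum = count of zeros inside |z| < 3 = 2

2


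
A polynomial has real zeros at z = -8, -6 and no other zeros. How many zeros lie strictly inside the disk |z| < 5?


Step 1: Check each root:
  z = -8: |-8| = 8 >= 5
  z = -6: |-6| = 6 >= 5
Step 2: Count = 0

0


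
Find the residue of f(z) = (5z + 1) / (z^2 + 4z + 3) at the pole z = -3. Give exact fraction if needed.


Step 1: Q(z) = z^2 + 4z + 3 = (z + 3)(z + 1)
Step 2: Q'(z) = 2z + 4
Step 3: Q'(-3) = -2, P(-3) = -14
Step 4: Res = P(-3)/Q'(-3) = -14/(-2) = 7

7


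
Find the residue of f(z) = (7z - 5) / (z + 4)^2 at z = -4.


Step 1: Pole of order 2 at z = -4
Step 2: Res = lim d/dz [(z + 4)^2 * f(z)] as z -> -4
Step 3: (z + 4)^2 * f(z) = 7z - 5
Step 4: d/dz[7z - 5] = 7

7


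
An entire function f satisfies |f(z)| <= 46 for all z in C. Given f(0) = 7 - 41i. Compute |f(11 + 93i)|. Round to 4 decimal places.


Step 1: By Liouville's theorem, a bounded entire function is constant.
Step 2: f(z) = f(0) = 7 - 41i for all z.
Step 3: |f(w)| = |7 - 41i| = sqrt(49 + 1681)
Step 4: = 41.5933

41.5933


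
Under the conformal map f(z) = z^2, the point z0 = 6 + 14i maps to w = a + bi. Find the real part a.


Step 1: z0 = 6 + 14i
Step 2: z0^2 = 6^2 - 14^2 + 168i
Step 3: real part = 36 - 196 = -160

-160


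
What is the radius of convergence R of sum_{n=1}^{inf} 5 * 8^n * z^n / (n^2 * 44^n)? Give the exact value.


Step 1: General term a_n = 5 * 8^n / (n^2 * 44^n)
Step 2: By the root test, |a_n|^(1/n) = 5^(1/n) * 8 / (n^(2/n) * 44) -> 8/44 as n -> infinity (since 5^(1/n) -> 1 and n^(2/n) -> 1)
Step 3: R = 1/lim|a_n|^(1/n) = 44/8 = 11/2

11/2


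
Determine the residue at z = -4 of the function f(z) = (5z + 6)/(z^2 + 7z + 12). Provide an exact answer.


Step 1: Q(z) = z^2 + 7z + 12 = (z + 4)(z + 3)
Step 2: Q'(z) = 2z + 7
Step 3: Q'(-4) = -1, P(-4) = -14
Step 4: Res = P(-4)/Q'(-4) = -14/(-1) = 14

14


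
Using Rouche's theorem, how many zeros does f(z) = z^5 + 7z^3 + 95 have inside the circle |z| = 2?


Step 1: On |z| = 2 the three terms have sizes |z^5| = 2^5 = 32, |7z^3| = 7*2^3 = 56, |95| = 95
Step 2: The dominant term is g(z) = 95; let h(z) = z^5 + 7z^3 so f = g + h
Step 3: On |z| = 2: |g| = 95 and |h| <= 32 + 56 = 88
Step 4: Since 95 > 88, |h| < |g| on |z| = 2, so by Rouche f has the same number of zeros as g inside |z| < 2
Step 5: g(z) = 95 is a nonzero constant with no zeros inside |z| < 2. Answer = 0

0


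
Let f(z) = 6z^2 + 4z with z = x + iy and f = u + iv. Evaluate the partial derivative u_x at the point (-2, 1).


Step 1: f(z) = 6(x+iy)^2 + 4(x+iy) + 0
Step 2: u = 6(x^2 - y^2) + 4x + 0
Step 3: u_x = 12x + 4
Step 4: At (-2, 1): u_x = -24 + 4 = -20

-20


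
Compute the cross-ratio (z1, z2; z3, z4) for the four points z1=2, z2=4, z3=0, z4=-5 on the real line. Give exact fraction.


Step 1: (z1-z3)(z2-z4) = 2 * 9 = 18
Step 2: (z1-z4)(z2-z3) = 7 * 4 = 28
Step 3: Cross-ratio = 18/28 = 9/14

9/14


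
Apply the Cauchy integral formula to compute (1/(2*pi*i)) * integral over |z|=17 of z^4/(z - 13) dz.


Step 1: f(z) = z^4, a = 13 is inside |z| = 17
Step 2: By Cauchy integral formula: (1/(2pi*i)) * integral = f(a)
Step 3: f(13) = 13^4 = 28561

28561


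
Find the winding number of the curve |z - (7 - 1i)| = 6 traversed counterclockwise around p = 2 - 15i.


Step 1: Center c = (7, -1), radius = 6
Step 2: |p - c|^2 = (-5)^2 + (-14)^2 = 221
Step 3: r^2 = 36
Step 4: |p-c| > r so winding number = 0

0


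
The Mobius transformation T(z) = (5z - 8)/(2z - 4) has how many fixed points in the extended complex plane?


Step 1: Fixed points satisfy T(z) = z
Step 2: 2z^2 - 9z + 8 = 0
Step 3: Discriminant = (-9)^2 - 4*2*8 = 17
Step 4: Number of fixed points = 2

2


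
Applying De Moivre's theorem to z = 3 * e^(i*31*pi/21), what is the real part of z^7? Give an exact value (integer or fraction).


Step 1: By De Moivre's theorem, z^7 = 3^7 * e^(i*7*31*pi/21) = 2187 * (cos(31*pi/3) + i*sin(31*pi/3))
Step 2: |z|^7 = 3^7 = 2187
Step 3: Reduce the angle mod 2*pi: 31*pi/3 - 10*pi = pi/3
Step 4: cos(pi/3) = 1/2
Step 5: Re(z^7) = 2187 * 1/2 = 2187/2

2187/2


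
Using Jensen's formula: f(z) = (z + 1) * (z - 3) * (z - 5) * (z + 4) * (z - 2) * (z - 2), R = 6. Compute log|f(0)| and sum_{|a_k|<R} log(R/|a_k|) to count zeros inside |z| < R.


Jensen's formula: (1/2pi)*integral log|f(Re^it)|dt = log|f(0)| + sum_{|a_k|<R} log(R/|a_k|)
Step 1: f(0) = 1 * (-3) * (-5) * 4 * (-2) * (-2) = 240
Step 2: log|f(0)| = log|-1| + log|3| + log|5| + log|-4| + log|2| + log|2| = 5.4806
Step 3: Zeros inside |z| < 6: -1, 3, 5, -4, 2, 2
Step 4: Jensen sum = log(6/1) + log(6/3) + log(6/5) + log(6/4) + log(6/2) + log(6/2) = 5.2699
Step 5: n(R) = number of terms in the Jensen sum = count of zeros inside |z| < 6 = 6

6


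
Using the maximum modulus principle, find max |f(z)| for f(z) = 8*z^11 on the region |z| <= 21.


Step 1: On |z| = 21, |f(z)| = 8 * |z|^11 = 8 * 21^11
Step 2: By maximum modulus principle, maximum is on boundary.
Step 3: Maximum = 8 * 350277500542221 = 2802220004337768

2802220004337768


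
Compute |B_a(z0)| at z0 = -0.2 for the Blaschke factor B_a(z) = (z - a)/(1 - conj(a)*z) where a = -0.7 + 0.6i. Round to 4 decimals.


Step 1: Numerator z0 - a = -0.2 - (-0.7 + 0.6i) = 0.5 - 0.6i
Step 2: Denominator 1 - conj(a)*z0 = 1 - (-0.7 - 0.6i)*(-0.2) = 0.86 - 0.12i
Step 3: |z0 - a|^2 = 0.5^2 + (-0.6)^2 = 0.61; |1 - conj(a)*z0|^2 = 0.86^2 + (-0.12)^2 = 0.754
Step 4: |B_a(-0.2)| = sqrt(0.61 / 0.754) = sqrt(0.809019)
Step 5: = 0.8995

0.8995


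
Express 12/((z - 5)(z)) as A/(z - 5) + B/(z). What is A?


Step 1: Multiply both sides by (z - 5) and set z = 5
Step 2: A = 12 / (5 - 0)
Step 3: A = 12 / 5
Step 4: A = 12/5

12/5


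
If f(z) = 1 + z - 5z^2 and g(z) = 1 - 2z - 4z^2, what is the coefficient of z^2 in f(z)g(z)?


Step 1: z^2 term in f*g comes from: (1)*(-4z^2) + (z)*(-2z) + (-5z^2)*(1)
Step 2: = -4 - 2 - 5
Step 3: = -11

-11


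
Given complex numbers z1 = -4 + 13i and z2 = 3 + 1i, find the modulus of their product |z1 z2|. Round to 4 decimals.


Step 1: |z1| = sqrt((-4)^2 + 13^2) = sqrt(185)
Step 2: |z2| = sqrt(3^2 + 1^2) = sqrt(10)
Step 3: |z1*z2| = |z1|*|z2| = sqrt(185) * sqrt(10) = sqrt(185 * 10) = sqrt(1850)
Step 4: = 43.0116

43.0116


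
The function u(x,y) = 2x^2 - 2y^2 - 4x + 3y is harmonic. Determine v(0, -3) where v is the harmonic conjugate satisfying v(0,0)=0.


Step 1: v_x = -u_y = 4y - 3
Step 2: v_y = u_x = 4x - 4
Step 3: v = 4xy - 3x - 4y + C
Step 4: v(0,0) = 0 => C = 0
Step 5: v(0, -3) = 12

12


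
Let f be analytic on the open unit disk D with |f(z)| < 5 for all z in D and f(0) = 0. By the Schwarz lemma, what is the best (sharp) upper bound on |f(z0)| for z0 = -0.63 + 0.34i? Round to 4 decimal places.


Step 1: g = f/5 maps D -> D with g(0) = 0, so by the Schwarz lemma |g(z)| <= |z|, i.e. |f(z)| <= 5|z|; this is sharp (f(z) = 5z).
Step 2: |z0|^2 = (-0.63)^2 + 0.34^2 = 0.5125
Step 3: |z0| = sqrt(0.5125) = 0.715891
Step 4: Best bound = 5 * |z0| = 5 * 0.715891 = 3.5795

3.5795


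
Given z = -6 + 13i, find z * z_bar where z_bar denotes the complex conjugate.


Step 1: conj(z) = -6 - 13i
Step 2: z * conj(z) = (-6)^2 + 13^2
Step 3: = 36 + 169 = 205

205


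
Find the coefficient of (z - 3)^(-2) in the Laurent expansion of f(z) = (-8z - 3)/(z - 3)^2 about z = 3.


Step 1: Write the numerator in powers of (z - 3): -8z - 3 = -8(z - 3) + (-8*3 - 3) = -8(z - 3) - 27
Step 2: Divide by (z - 3)^2: f(z) = -27(z - 3)^(-2) - 8(z - 3)^(-1)
Step 3: This finite sum is the Laurent series of f about z = 3.
Step 4: Coefficient of (z - 3)^(-2) = -8*3 - 3 = -27

-27
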